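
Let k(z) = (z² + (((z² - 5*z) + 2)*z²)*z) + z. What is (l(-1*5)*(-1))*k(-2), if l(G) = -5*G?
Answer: 3150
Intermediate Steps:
k(z) = z + z² + z³*(2 + z² - 5*z) (k(z) = (z² + ((2 + z² - 5*z)*z²)*z) + z = (z² + (z²*(2 + z² - 5*z))*z) + z = (z² + z³*(2 + z² - 5*z)) + z = z + z² + z³*(2 + z² - 5*z))
(l(-1*5)*(-1))*k(-2) = (-(-5)*5*(-1))*(-2*(1 - 2 + (-2)⁴ - 5*(-2)³ + 2*(-2)²)) = (-5*(-5)*(-1))*(-2*(1 - 2 + 16 - 5*(-8) + 2*4)) = (25*(-1))*(-2*(1 - 2 + 16 + 40 + 8)) = -(-50)*63 = -25*(-126) = 3150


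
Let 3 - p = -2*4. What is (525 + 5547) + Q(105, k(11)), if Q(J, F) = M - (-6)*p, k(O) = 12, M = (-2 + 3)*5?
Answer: 6143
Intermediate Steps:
p = 11 (p = 3 - (-2)*4 = 3 - 1*(-8) = 3 + 8 = 11)
M = 5 (M = 1*5 = 5)
Q(J, F) = 71 (Q(J, F) = 5 - (-6)*11 = 5 - 1*(-66) = 5 + 66 = 71)
(525 + 5547) + Q(105, k(11)) = (525 + 5547) + 71 = 6072 + 71 = 6143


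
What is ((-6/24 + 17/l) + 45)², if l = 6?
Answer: 326041/144 ≈ 2264.2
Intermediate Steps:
((-6/24 + 17/l) + 45)² = ((-6/24 + 17/6) + 45)² = ((-6*1/24 + 17*(⅙)) + 45)² = ((-¼ + 17/6) + 45)² = (31/12 + 45)² = (571/12)² = 326041/144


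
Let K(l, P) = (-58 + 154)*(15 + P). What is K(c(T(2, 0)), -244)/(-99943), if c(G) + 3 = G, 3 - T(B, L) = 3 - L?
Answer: 21984/99943 ≈ 0.21997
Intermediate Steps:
T(B, L) = L (T(B, L) = 3 - (3 - L) = 3 + (-3 + L) = L)
c(G) = -3 + G
K(l, P) = 1440 + 96*P (K(l, P) = 96*(15 + P) = 1440 + 96*P)
K(c(T(2, 0)), -244)/(-99943) = (1440 + 96*(-244))/(-99943) = (1440 - 23424)*(-1/99943) = -21984*(-1/99943) = 21984/99943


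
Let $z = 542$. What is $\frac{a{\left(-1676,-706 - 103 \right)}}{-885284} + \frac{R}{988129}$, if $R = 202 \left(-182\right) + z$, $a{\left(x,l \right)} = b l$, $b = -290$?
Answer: $- \frac{131945850869}{437387396818} \approx -0.30167$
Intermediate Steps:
$a{\left(x,l \right)} = - 290 l$
$R = -36222$ ($R = 202 \left(-182\right) + 542 = -36764 + 542 = -36222$)
$\frac{a{\left(-1676,-706 - 103 \right)}}{-885284} + \frac{R}{988129} = \frac{\left(-290\right) \left(-706 - 103\right)}{-885284} - \frac{36222}{988129} = - 290 \left(-706 - 103\right) \left(- \frac{1}{885284}\right) - \frac{36222}{988129} = \left(-290\right) \left(-809\right) \left(- \frac{1}{885284}\right) - \frac{36222}{988129} = 234610 \left(- \frac{1}{885284}\right) - \frac{36222}{988129} = - \frac{117305}{442642} - \frac{36222}{988129} = - \frac{131945850869}{437387396818}$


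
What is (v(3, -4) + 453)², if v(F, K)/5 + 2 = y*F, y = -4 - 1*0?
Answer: 146689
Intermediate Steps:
y = -4 (y = -4 + 0 = -4)
v(F, K) = -10 - 20*F (v(F, K) = -10 + 5*(-4*F) = -10 - 20*F)
(v(3, -4) + 453)² = ((-10 - 20*3) + 453)² = ((-10 - 60) + 453)² = (-70 + 453)² = 383² = 146689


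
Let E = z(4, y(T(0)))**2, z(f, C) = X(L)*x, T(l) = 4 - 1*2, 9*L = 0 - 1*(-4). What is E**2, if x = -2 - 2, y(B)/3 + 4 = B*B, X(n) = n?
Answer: 65536/6561 ≈ 9.9887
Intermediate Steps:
L = 4/9 (L = (0 - 1*(-4))/9 = (0 + 4)/9 = (1/9)*4 = 4/9 ≈ 0.44444)
T(l) = 2 (T(l) = 4 - 2 = 2)
y(B) = -12 + 3*B**2 (y(B) = -12 + 3*(B*B) = -12 + 3*B**2)
x = -4
z(f, C) = -16/9 (z(f, C) = (4/9)*(-4) = -16/9)
E = 256/81 (E = (-16/9)**2 = 256/81 ≈ 3.1605)
E**2 = (256/81)**2 = 65536/6561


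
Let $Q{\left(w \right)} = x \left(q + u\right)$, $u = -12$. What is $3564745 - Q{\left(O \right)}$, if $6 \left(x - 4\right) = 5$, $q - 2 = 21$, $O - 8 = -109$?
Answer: $\frac{21388151}{6} \approx 3.5647 \cdot 10^{6}$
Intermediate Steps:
$O = -101$ ($O = 8 - 109 = -101$)
$q = 23$ ($q = 2 + 21 = 23$)
$x = \frac{29}{6}$ ($x = 4 + \frac{1}{6} \cdot 5 = 4 + \frac{5}{6} = \frac{29}{6} \approx 4.8333$)
$Q{\left(w \right)} = \frac{319}{6}$ ($Q{\left(w \right)} = \frac{29 \left(23 - 12\right)}{6} = \frac{29}{6} \cdot 11 = \frac{319}{6}$)
$3564745 - Q{\left(O \right)} = 3564745 - \frac{319}{6} = \frac{21388151}{6}$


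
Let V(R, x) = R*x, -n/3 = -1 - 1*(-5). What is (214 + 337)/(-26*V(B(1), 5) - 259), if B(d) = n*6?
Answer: 29/479 ≈ 0.060543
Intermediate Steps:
n = -12 (n = -3*(-1 - 1*(-5)) = -3*(-1 + 5) = -3*4 = -12)
B(d) = -72 (B(d) = -12*6 = -72)
(214 + 337)/(-26*V(B(1), 5) - 259) = (214 + 337)/(-(-1872)*5 - 259) = 551/(-26*(-360) - 259) = 551/(9360 - 259) = 551/9101 = 551*(1/9101) = 29/479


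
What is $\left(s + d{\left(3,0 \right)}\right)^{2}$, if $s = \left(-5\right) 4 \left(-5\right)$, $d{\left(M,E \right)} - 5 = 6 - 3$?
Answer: $11664$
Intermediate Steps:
$d{\left(M,E \right)} = 8$ ($d{\left(M,E \right)} = 5 + \left(6 - 3\right) = 5 + 3 = 8$)
$s = 100$ ($s = \left(-20\right) \left(-5\right) = 100$)
$\left(s + d{\left(3,0 \right)}\right)^{2} = \left(100 + 8\right)^{2} = 108^{2} = 11664$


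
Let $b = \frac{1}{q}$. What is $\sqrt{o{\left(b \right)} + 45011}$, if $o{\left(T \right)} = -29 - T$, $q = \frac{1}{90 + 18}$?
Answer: $9 \sqrt{554} \approx 211.83$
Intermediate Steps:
$q = \frac{1}{108} \approx 0.0092593$
$b = 108$ ($b = \frac{1}{\frac{1}{108}} = 108$)
$\sqrt{o{\left(b \right)} + 45011} = \sqrt{\left(-29 - 108\right) + 45011} = \sqrt{-137 + 45011} = \sqrt{44874} = 9 \sqrt{554}$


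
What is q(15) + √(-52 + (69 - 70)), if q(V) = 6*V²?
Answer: 1350 + I*√53 ≈ 1350.0 + 7.2801*I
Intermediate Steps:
q(15) + √(-52 + (69 - 70)) = 6*15² + √(-52 + (69 - 70)) = 6*225 + √(-52 - 1) = 1350 + √(-53) = 1350 + I*√53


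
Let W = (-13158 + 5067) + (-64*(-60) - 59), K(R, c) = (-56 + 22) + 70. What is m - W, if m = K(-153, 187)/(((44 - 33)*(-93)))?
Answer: 1469698/341 ≈ 4310.0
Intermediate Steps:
K(R, c) = 36 (K(R, c) = -34 + 70 = 36)
W = -4310 (W = -8091 + (3840 - 59) = -8091 + 3781 = -4310)
m = -12/341 (m = 36/(((44 - 33)*(-93))) = 36/((11*(-93))) = 36/(-1023) = 36*(-1/1023) = -12/341 ≈ -0.035191)
m - W = -12/341 - 1*(-4310) = -12/341 + 4310 = 1469698/341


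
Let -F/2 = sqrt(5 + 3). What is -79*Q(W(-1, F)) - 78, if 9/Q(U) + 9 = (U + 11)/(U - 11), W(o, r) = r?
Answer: -52881/5026 + 15642*sqrt(2)/2513 ≈ -1.7188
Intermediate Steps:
F = -4*sqrt(2) (F = -2*sqrt(5 + 3) = -4*sqrt(2) ≈ -5.6569)
Q(U) = 9/(-9 + (11 + U)/(-11 + U)) (Q(U) = 9/(-9 + (U + 11)/(U - 11)) = 9/(-9 + (11 + U)/(-11 + U)))
-79*Q(W(-1, F)) - 78 = -711*(11 - (-4)*sqrt(2))/(2*(-55 + 4*(-4*sqrt(2)))) - 78 = -711*(11 + 4*sqrt(2))/(2*(-55 - 16*sqrt(2))) - 78 = -78 - 711*(11 + 4*sqrt(2))/(2*(-55 - 16*sqrt(2)))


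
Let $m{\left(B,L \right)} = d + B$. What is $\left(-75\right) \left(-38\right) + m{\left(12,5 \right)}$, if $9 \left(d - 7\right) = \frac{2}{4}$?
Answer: $\frac{51643}{18} \approx 2869.1$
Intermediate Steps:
$d = \frac{127}{18}$ ($d = 7 + \frac{2 \cdot \frac{1}{4}}{9} = 7 + \frac{1}{9} \cdot \frac{1}{2} = 7 + \frac{1}{18} = \frac{127}{18} \approx 7.0556$)
$m{\left(B,L \right)} = \frac{127}{18} + B$
$\left(-75\right) \left(-38\right) + m{\left(12,5 \right)} = \left(-75\right) \left(-38\right) + \left(\frac{127}{18} + 12\right) = 2850 + \frac{343}{18} = \frac{51643}{18}$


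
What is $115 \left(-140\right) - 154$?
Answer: $-16254$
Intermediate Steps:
$115 \left(-140\right) - 154 = -16100 - 154 = -16254$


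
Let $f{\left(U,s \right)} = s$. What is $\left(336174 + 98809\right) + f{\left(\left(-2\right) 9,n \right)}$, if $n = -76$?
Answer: $434907$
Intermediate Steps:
$\left(336174 + 98809\right) + f{\left(\left(-2\right) 9,n \right)} = \left(336174 + 98809\right) - 76 = 434983 - 76 = 434907$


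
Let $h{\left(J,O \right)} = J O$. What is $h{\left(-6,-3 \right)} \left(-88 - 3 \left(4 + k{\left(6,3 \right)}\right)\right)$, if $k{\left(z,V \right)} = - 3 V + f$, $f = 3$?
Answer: $-1476$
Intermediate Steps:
$k{\left(z,V \right)} = 3 - 3 V$ ($k{\left(z,V \right)} = - 3 V + 3 = 3 - 3 V$)
$h{\left(-6,-3 \right)} \left(-88 - 3 \left(4 + k{\left(6,3 \right)}\right)\right) = \left(-6\right) \left(-3\right) \left(-88 - 3 \left(4 + \left(3 - 9\right)\right)\right) = 18 \left(-88 - 3 \left(4 + \left(3 - 9\right)\right)\right) = 18 \left(-88 - 3 \left(4 - 6\right)\right) = 18 \left(-88 - -6\right) = 18 \left(-88 + 6\right) = 18 \left(-82\right) = -1476$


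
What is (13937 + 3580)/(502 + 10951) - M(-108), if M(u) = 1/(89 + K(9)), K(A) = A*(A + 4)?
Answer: 3597049/2359318 ≈ 1.5246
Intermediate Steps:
K(A) = A*(4 + A)
M(u) = 1/206 (M(u) = 1/(89 + 9*(4 + 9)) = 1/(89 + 9*13) = 1/(89 + 117) = 1/206)
(13937 + 3580)/(502 + 10951) - M(-108) = (13937 + 3580)/(502 + 10951) - 1*1/206 = 17517/11453 - 1/206 = 3597049/2359318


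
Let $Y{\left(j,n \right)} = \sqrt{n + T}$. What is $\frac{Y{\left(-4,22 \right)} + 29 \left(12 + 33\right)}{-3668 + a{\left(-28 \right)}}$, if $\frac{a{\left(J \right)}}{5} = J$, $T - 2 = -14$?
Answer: $- \frac{1305}{3808} - \frac{\sqrt{10}}{3808} \approx -0.34353$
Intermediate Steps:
$T = -12$ ($T = 2 - 14 = -12$)
$a{\left(J \right)} = 5 J$
$Y{\left(j,n \right)} = \sqrt{-12 + n}$ ($Y{\left(j,n \right)} = \sqrt{n - 12} = \sqrt{-12 + n}$)
$\frac{Y{\left(-4,22 \right)} + 29 \left(12 + 33\right)}{-3668 + a{\left(-28 \right)}} = \frac{\sqrt{-12 + 22} + 29 \left(12 + 33\right)}{-3668 + 5 \left(-28\right)} = \frac{\sqrt{10} + 29 \cdot 45}{-3668 - 140} = \frac{\sqrt{10} + 1305}{-3808} = \left(1305 + \sqrt{10}\right) \left(- \frac{1}{3808}\right) = - \frac{1305}{3808} - \frac{\sqrt{10}}{3808}$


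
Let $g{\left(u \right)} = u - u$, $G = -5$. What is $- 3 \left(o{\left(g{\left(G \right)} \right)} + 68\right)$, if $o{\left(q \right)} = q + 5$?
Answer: $-219$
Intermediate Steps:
$g{\left(u \right)} = 0$
$o{\left(q \right)} = 5 + q$
$- 3 \left(o{\left(g{\left(G \right)} \right)} + 68\right) = - 3 \left(\left(5 + 0\right) + 68\right) = - 3 \left(5 + 68\right) = \left(-3\right) 73 = -219$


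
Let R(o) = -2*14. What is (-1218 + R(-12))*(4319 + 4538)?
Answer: -11035822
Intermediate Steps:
R(o) = -28
(-1218 + R(-12))*(4319 + 4538) = (-1218 - 28)*(4319 + 4538) = -1246*8857 = -11035822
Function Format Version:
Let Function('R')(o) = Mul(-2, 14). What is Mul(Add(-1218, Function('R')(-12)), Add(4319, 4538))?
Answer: -11035822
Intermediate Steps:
Function('R')(o) = -28
Mul(Add(-1218, Function('R')(-12)), Add(4319, 4538)) = Mul(Add(-1218, -28), Add(4319, 4538)) = Mul(-1246, 8857) = -11035822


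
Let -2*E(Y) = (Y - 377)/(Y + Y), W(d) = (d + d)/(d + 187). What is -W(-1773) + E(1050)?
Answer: -7980289/3330600 ≈ -2.3960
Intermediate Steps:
W(d) = 2*d/(187 + d) (W(d) = (2*d)/(187 + d) = 2*d/(187 + d))
E(Y) = -(-377 + Y)/(4*Y) (E(Y) = -(Y - 377)/(2*(Y + Y)) = -(-377 + Y)/(2*(2*Y)) = -(-377 + Y)*1/(2*Y)/2 = -(-377 + Y)/(4*Y))
-W(-1773) + E(1050) = -2*(-1773)/(187 - 1773) + (¼)*(377 - 1*1050)/1050 = -2*(-1773)/(-1586) + (¼)*(1/1050)*(377 - 1050) = -2*(-1773)*(-1)/1586 + (¼)*(1/1050)*(-673) = -1*1773/793 - 673/4200 = -1773/793 - 673/4200 = -7980289/3330600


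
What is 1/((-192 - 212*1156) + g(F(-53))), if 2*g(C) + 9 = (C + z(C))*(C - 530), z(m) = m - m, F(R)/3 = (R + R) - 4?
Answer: -2/206737 ≈ -9.6741e-6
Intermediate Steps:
F(R) = -12 + 6*R (F(R) = 3*((R + R) - 4) = 3*(2*R - 4) = 3*(-4 + 2*R) = -12 + 6*R)
z(m) = 0
g(C) = -9/2 + C*(-530 + C)/2 (g(C) = -9/2 + ((C + 0)*(C - 530))/2 = -9/2 + (C*(-530 + C))/2 = -9/2 + C*(-530 + C)/2)
1/((-192 - 212*1156) + g(F(-53))) = 1/((-192 - 212*1156) + (-9/2 + (-12 + 6*(-53))**2/2 - 265*(-12 + 6*(-53)))) = 1/((-192 - 245072) + (-9/2 + (-12 - 318)**2/2 - 265*(-12 - 318))) = 1/(-245264 + (-9/2 + (1/2)*(-330)**2 - 265*(-330))) = 1/(-245264 + (-9/2 + (1/2)*108900 + 87450)) = 1/(-245264 + (-9/2 + 54450 + 87450)) = 1/(-245264 + 283791/2) = 1/(-206737/2) = -2/206737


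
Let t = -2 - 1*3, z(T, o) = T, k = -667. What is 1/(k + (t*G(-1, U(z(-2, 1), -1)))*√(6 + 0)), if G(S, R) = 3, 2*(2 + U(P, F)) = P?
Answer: -667/443539 + 15*√6/443539 ≈ -0.0014210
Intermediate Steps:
U(P, F) = -2 + P/2
t = -5 (t = -2 - 3 = -5)
1/(k + (t*G(-1, U(z(-2, 1), -1)))*√(6 + 0)) = 1/(-667 + (-5*3)*√(6 + 0)) = 1/(-667 - 15*√6)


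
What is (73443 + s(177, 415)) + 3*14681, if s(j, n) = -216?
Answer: 117270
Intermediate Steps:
(73443 + s(177, 415)) + 3*14681 = (73443 - 216) + 3*14681 = 73227 + 44043 = 117270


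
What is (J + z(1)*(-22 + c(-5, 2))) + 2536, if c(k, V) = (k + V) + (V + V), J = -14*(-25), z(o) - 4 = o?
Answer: 2781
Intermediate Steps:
z(o) = 4 + o
J = 350
c(k, V) = k + 3*V (c(k, V) = (V + k) + 2*V = k + 3*V)
(J + z(1)*(-22 + c(-5, 2))) + 2536 = (350 + (4 + 1)*(-22 + (-5 + 3*2))) + 2536 = (350 + 5*(-22 + (-5 + 6))) + 2536 = (350 + 5*(-22 + 1)) + 2536 = (350 + 5*(-21)) + 2536 = (350 - 105) + 2536 = 245 + 2536 = 2781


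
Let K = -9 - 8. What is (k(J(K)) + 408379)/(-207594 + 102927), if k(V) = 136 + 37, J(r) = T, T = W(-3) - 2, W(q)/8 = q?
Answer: -136184/34889 ≈ -3.9034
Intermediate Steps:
W(q) = 8*q
T = -26 (T = 8*(-3) - 2 = -24 - 2 = -26)
K = -17
J(r) = -26
k(V) = 173
(k(J(K)) + 408379)/(-207594 + 102927) = (173 + 408379)/(-207594 + 102927) = 408552/(-104667) = 408552*(-1/104667) = -136184/34889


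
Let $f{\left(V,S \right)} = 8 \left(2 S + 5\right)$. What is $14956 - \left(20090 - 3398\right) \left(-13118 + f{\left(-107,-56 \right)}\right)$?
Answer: $233268964$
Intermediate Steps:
$f{\left(V,S \right)} = 40 + 16 S$ ($f{\left(V,S \right)} = 8 \left(5 + 2 S\right) = 40 + 16 S$)
$14956 - \left(20090 - 3398\right) \left(-13118 + f{\left(-107,-56 \right)}\right) = 14956 - \left(20090 - 3398\right) \left(-13118 + \left(40 + 16 \left(-56\right)\right)\right) = 14956 - 16692 \left(-13118 + \left(40 - 896\right)\right) = 14956 - 16692 \left(-13118 - 856\right) = 14956 - 16692 \left(-13974\right) = 14956 - -233254008 = 14956 + 233254008 = 233268964$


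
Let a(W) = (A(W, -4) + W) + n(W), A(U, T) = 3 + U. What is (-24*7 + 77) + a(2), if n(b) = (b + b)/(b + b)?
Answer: -83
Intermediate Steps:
n(b) = 1 (n(b) = (2*b)/((2*b)) = (2*b)*(1/(2*b)) = 1)
a(W) = 4 + 2*W (a(W) = ((3 + W) + W) + 1 = (3 + 2*W) + 1 = 4 + 2*W)
(-24*7 + 77) + a(2) = (-24*7 + 77) + (4 + 2*2) = (-168 + 77) + (4 + 4) = -91 + 8 = -83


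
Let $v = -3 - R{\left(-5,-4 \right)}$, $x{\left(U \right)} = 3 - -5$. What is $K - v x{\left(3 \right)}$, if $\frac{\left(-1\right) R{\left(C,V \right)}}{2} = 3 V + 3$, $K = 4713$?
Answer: $4881$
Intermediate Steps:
$x{\left(U \right)} = 8$ ($x{\left(U \right)} = 3 + 5 = 8$)
$R{\left(C,V \right)} = -6 - 6 V$ ($R{\left(C,V \right)} = - 2 \left(3 V + 3\right) = - 2 \left(3 + 3 V\right) = -6 - 6 V$)
$v = -21$ ($v = -3 - \left(-6 - -24\right) = -3 - \left(-6 + 24\right) = -3 - 18 = -21$)
$K - v x{\left(3 \right)} = 4713 - \left(-21\right) 8 = 4713 - -168 = 4713 + 168 = 4881$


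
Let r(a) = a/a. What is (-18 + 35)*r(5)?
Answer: 17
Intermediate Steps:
r(a) = 1
(-18 + 35)*r(5) = (-18 + 35)*1 = 17*1 = 17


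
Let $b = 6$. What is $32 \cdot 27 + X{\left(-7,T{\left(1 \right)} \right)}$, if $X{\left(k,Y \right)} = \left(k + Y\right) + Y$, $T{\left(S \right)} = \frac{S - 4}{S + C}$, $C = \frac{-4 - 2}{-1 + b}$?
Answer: $887$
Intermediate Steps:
$C = - \frac{6}{5}$ ($C = \frac{-4 - 2}{-1 + 6} = - \frac{6}{5} \approx -1.2$)
$T{\left(S \right)} = \frac{-4 + S}{- \frac{6}{5} + S}$ ($T{\left(S \right)} = \frac{S - 4}{S - \frac{6}{5}} = \frac{-4 + S}{- \frac{6}{5} + S}$)
$X{\left(k,Y \right)} = k + 2 Y$ ($X{\left(k,Y \right)} = \left(Y + k\right) + Y = k + 2 Y$)
$32 \cdot 27 + X{\left(-7,T{\left(1 \right)} \right)} = 32 \cdot 27 - \left(7 - 2 \frac{5 \left(-4 + 1\right)}{-6 + 5 \cdot 1}\right) = 864 - \left(7 - 2 \cdot 5 \frac{1}{-6 + 5} \left(-3\right)\right) = 864 - \left(7 - 2 \cdot 5 \frac{1}{-1} \left(-3\right)\right) = 864 - \left(7 - 2 \cdot 5 \left(-1\right) \left(-3\right)\right) = 864 + \left(-7 + 2 \cdot 15\right) = 864 + \left(-7 + 30\right) = 864 + 23 = 887$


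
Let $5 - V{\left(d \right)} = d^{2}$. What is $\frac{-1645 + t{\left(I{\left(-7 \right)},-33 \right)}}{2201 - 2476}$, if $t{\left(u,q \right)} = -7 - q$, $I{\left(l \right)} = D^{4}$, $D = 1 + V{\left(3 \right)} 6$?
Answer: $\frac{1619}{275} \approx 5.8873$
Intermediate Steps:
$V{\left(d \right)} = 5 - d^{2}$
$D = -23$ ($D = 1 + \left(5 - 3^{2}\right) 6 = 1 + \left(5 - 9\right) 6 = 1 - 24 = -23$)
$I{\left(l \right)} = 279841$ ($I{\left(l \right)} = \left(-23\right)^{4} = 279841$)
$\frac{-1645 + t{\left(I{\left(-7 \right)},-33 \right)}}{2201 - 2476} = \frac{-1645 - -26}{2201 - 2476} = \frac{-1645 + \left(-7 + 33\right)}{-275} = \left(-1645 + 26\right) \left(- \frac{1}{275}\right) = \left(-1619\right) \left(- \frac{1}{275}\right) = \frac{1619}{275}$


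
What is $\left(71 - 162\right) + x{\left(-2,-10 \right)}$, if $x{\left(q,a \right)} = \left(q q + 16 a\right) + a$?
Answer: $-257$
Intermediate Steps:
$x{\left(q,a \right)} = q^{2} + 17 a$ ($x{\left(q,a \right)} = \left(q^{2} + 16 a\right) + a = q^{2} + 17 a$)
$\left(71 - 162\right) + x{\left(-2,-10 \right)} = \left(71 - 162\right) + \left(\left(-2\right)^{2} + 17 \left(-10\right)\right) = -91 + \left(4 - 170\right) = -91 - 166 = -257$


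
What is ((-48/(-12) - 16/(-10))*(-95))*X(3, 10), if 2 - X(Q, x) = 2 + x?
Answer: 5320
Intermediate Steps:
X(Q, x) = -x (X(Q, x) = 2 - (2 + x) = 2 + (-2 - x) = -x)
((-48/(-12) - 16/(-10))*(-95))*X(3, 10) = ((-48/(-12) - 16/(-10))*(-95))*(-1*10) = ((-48*(-1/12) - 16*(-1/10))*(-95))*(-10) = ((4 + 8/5)*(-95))*(-10) = ((28/5)*(-95))*(-10) = -532*(-10) = 5320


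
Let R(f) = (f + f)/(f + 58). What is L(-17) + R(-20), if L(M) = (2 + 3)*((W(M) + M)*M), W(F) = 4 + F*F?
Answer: -445760/19 ≈ -23461.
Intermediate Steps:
R(f) = 2*f/(58 + f) (R(f) = (2*f)/(58 + f) = 2*f/(58 + f))
W(F) = 4 + F²
L(M) = 5*M*(4 + M + M²) (L(M) = (2 + 3)*(((4 + M²) + M)*M) = 5*((4 + M + M²)*M) = 5*(M*(4 + M + M²)) = 5*M*(4 + M + M²))
L(-17) + R(-20) = 5*(-17)*(4 - 17 + (-17)²) + 2*(-20)/(58 - 20) = 5*(-17)*(4 - 17 + 289) + 2*(-20)/38 = 5*(-17)*276 + 2*(-20)*(1/38) = -23460 - 20/19 = -445760/19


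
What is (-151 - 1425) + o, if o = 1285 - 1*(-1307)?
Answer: 1016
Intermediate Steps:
o = 2592 (o = 1285 + 1307 = 2592)
(-151 - 1425) + o = (-151 - 1425) + 2592 = -1576 + 2592 = 1016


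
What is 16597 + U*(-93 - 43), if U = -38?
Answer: 21765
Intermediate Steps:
16597 + U*(-93 - 43) = 16597 - 38*(-93 - 43) = 16597 - 38*(-136) = 16597 + 5168 = 21765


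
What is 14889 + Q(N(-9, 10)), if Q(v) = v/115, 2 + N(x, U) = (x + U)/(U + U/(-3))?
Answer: 34244663/2300 ≈ 14889.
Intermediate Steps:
N(x, U) = -2 + 3*(U + x)/(2*U) (N(x, U) = -2 + (x + U)/(U + U/(-3)) = -2 + (U + x)/(U + U*(-⅓)) = -2 + (U + x)/(U - U/3) = -2 + (U + x)/((2*U/3)) = -2 + (U + x)*(3/(2*U)) = -2 + 3*(U + x)/(2*U))
Q(v) = v/115 (Q(v) = v*(1/115) = v/115)
14889 + Q(N(-9, 10)) = 14889 + ((½)*(-1*10 + 3*(-9))/10)/115 = 14889 + ((½)*(⅒)*(-10 - 27))/115 = 14889 + ((½)*(⅒)*(-37))/115 = 14889 + (1/115)*(-37/20) = 14889 - 37/2300 = 34244663/2300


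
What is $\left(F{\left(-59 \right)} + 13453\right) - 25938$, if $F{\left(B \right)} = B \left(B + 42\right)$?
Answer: $-11482$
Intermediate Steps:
$F{\left(B \right)} = B \left(42 + B\right)$
$\left(F{\left(-59 \right)} + 13453\right) - 25938 = \left(- 59 \left(42 - 59\right) + 13453\right) - 25938 = \left(\left(-59\right) \left(-17\right) + 13453\right) - 25938 = \left(1003 + 13453\right) - 25938 = 14456 - 25938 = -11482$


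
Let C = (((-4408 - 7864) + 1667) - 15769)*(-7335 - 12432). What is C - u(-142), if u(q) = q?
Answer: 521335000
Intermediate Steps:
C = 521334858 (C = ((-12272 + 1667) - 15769)*(-19767) = (-10605 - 15769)*(-19767) = -26374*(-19767) = 521334858)
C - u(-142) = 521334858 - 1*(-142) = 521334858 + 142 = 521335000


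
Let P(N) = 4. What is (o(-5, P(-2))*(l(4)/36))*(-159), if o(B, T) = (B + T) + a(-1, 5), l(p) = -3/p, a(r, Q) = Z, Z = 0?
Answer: -53/16 ≈ -3.3125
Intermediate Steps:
a(r, Q) = 0
o(B, T) = B + T (o(B, T) = (B + T) + 0 = B + T)
(o(-5, P(-2))*(l(4)/36))*(-159) = ((-5 + 4)*(-3/4/36))*(-159) = -(-3*¼)/36*(-159) = -(-3)/(4*36)*(-159) = -1*(-1/48)*(-159) = (1/48)*(-159) = -53/16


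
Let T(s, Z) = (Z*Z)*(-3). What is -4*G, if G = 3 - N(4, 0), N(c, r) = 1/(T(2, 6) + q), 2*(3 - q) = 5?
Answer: -2588/215 ≈ -12.037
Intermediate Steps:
T(s, Z) = -3*Z² (T(s, Z) = Z²*(-3) = -3*Z²)
q = ½ (q = 3 - ½*5 = 3 - 5/2 = ½ ≈ 0.50000)
N(c, r) = -2/215 (N(c, r) = 1/(-3*6² + ½) = 1/(-3*36 + ½) = 1/(-108 + ½) = 1/(-215/2) = -2/215)
G = 647/215 (G = 3 - 1*(-2/215) = 3 + 2/215 = 647/215 ≈ 3.0093)
-4*G = -4*647/215 = -2588/215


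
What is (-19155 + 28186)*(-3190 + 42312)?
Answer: 353310782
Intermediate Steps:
(-19155 + 28186)*(-3190 + 42312) = 9031*39122 = 353310782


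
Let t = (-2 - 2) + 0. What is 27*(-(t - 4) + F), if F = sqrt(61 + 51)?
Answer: 216 + 108*sqrt(7) ≈ 501.74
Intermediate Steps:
F = 4*sqrt(7) (F = sqrt(112) = 4*sqrt(7) ≈ 10.583)
t = -4 (t = -4 + 0 = -4)
27*(-(t - 4) + F) = 27*(-(-4 - 4) + 4*sqrt(7)) = 27*(-1*(-8) + 4*sqrt(7)) = 27*(8 + 4*sqrt(7)) = 216 + 108*sqrt(7)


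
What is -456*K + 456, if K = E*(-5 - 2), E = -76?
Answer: -242136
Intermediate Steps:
K = 532 (K = -76*(-5 - 2) = -76*(-7) = 532)
-456*K + 456 = -456*532 + 456 = -242592 + 456 = -242136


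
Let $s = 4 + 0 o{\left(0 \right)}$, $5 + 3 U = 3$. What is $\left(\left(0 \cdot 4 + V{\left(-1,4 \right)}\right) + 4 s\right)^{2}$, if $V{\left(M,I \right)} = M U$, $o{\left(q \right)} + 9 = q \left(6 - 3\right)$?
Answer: $\frac{2500}{9} \approx 277.78$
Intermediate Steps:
$o{\left(q \right)} = -9 + 3 q$ ($o{\left(q \right)} = -9 + q \left(6 - 3\right) = -9 + q 3 = -9 + 3 q$)
$U = - \frac{2}{3}$ ($U = - \frac{5}{3} + \frac{1}{3} \cdot 3 = - \frac{5}{3} + 1 = - \frac{2}{3} \approx -0.66667$)
$s = 4$ ($s = 4 + 0 \left(-9 + 3 \cdot 0\right) = 4 + 0 \left(-9 + 0\right) = 4 + 0 \left(-9\right) = 4 + 0 = 4$)
$V{\left(M,I \right)} = - \frac{2 M}{3}$ ($V{\left(M,I \right)} = M \left(- \frac{2}{3}\right) = - \frac{2 M}{3}$)
$\left(\left(0 \cdot 4 + V{\left(-1,4 \right)}\right) + 4 s\right)^{2} = \left(\left(0 \cdot 4 - - \frac{2}{3}\right) + 4 \cdot 4\right)^{2} = \left(\left(0 + \frac{2}{3}\right) + 16\right)^{2} = \left(\frac{2}{3} + 16\right)^{2} = \left(\frac{50}{3}\right)^{2} = \frac{2500}{9}$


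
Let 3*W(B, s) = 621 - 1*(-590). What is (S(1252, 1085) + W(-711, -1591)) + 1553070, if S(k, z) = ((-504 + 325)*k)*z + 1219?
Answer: -724807462/3 ≈ -2.4160e+8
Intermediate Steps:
S(k, z) = 1219 - 179*k*z (S(k, z) = (-179*k)*z + 1219 = -179*k*z + 1219 = 1219 - 179*k*z)
W(B, s) = 1211/3 (W(B, s) = (621 - 1*(-590))/3 = (621 + 590)/3 = (⅓)*1211 = 1211/3)
(S(1252, 1085) + W(-711, -1591)) + 1553070 = ((1219 - 179*1252*1085) + 1211/3) + 1553070 = ((1219 - 243157180) + 1211/3) + 1553070 = (-243155961 + 1211/3) + 1553070 = -729466672/3 + 1553070 = -724807462/3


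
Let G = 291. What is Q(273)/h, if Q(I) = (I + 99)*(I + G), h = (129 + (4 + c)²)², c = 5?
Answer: 5828/1225 ≈ 4.7576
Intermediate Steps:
h = 44100 (h = (129 + (4 + 5)²)² = (129 + 9²)² = (129 + 81)² = 210² = 44100)
Q(I) = (99 + I)*(291 + I) (Q(I) = (I + 99)*(I + 291) = (99 + I)*(291 + I))
Q(273)/h = (28809 + 273² + 390*273)/44100 = (28809 + 74529 + 106470)*(1/44100) = 209808*(1/44100) = 5828/1225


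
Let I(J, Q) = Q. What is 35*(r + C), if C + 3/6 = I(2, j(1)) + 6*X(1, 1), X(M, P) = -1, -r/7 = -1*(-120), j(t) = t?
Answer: -59185/2 ≈ -29593.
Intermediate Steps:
r = -840 (r = -(-7)*(-120) = -7*120 = -840)
C = -11/2 (C = -½ + (1 + 6*(-1)) = -½ + (1 - 6) = -½ - 5 = -11/2 ≈ -5.5000)
35*(r + C) = 35*(-840 - 11/2) = 35*(-1691/2) = -59185/2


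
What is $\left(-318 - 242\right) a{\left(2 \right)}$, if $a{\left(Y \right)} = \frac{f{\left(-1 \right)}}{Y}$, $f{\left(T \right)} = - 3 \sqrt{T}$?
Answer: $840 i \approx 840.0 i$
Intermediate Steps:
$a{\left(Y \right)} = - \frac{3 i}{Y}$ ($a{\left(Y \right)} = \frac{\left(-3\right) \sqrt{-1}}{Y} = \frac{\left(-3\right) i}{Y} = - \frac{3 i}{Y}$)
$\left(-318 - 242\right) a{\left(2 \right)} = \left(-318 - 242\right) \left(- \frac{3 i}{2}\right) = \left(-318 - 242\right) \left(\left(-3\right) i \frac{1}{2}\right) = - 560 \left(- \frac{3 i}{2}\right) = 840 i$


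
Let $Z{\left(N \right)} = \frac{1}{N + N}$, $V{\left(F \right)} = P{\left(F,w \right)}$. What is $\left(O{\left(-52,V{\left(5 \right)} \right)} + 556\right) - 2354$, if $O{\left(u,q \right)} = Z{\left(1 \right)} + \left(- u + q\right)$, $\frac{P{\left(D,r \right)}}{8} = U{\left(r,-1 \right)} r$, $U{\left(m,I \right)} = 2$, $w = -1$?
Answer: $- \frac{3523}{2} \approx -1761.5$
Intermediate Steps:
$P{\left(D,r \right)} = 16 r$ ($P{\left(D,r \right)} = 8 \cdot 2 r = 16 r$)
$V{\left(F \right)} = -16$ ($V{\left(F \right)} = 16 \left(-1\right) = -16$)
$Z{\left(N \right)} = \frac{1}{2 N}$
$O{\left(u,q \right)} = \frac{1}{2} + q - u$ ($O{\left(u,q \right)} = \frac{1}{2 \cdot 1} + \left(- u + q\right) = \frac{1}{2} \cdot 1 + \left(q - u\right) = \frac{1}{2} + \left(q - u\right) = \frac{1}{2} + q - u$)
$\left(O{\left(-52,V{\left(5 \right)} \right)} + 556\right) - 2354 = \left(\left(\frac{1}{2} - 16 - -52\right) + 556\right) - 2354 = \left(\left(\frac{1}{2} - 16 + 52\right) + 556\right) - 2354 = \left(\frac{73}{2} + 556\right) - 2354 = \frac{1185}{2} - 2354 = - \frac{3523}{2}$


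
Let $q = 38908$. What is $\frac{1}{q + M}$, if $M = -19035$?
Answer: $\frac{1}{19873} \approx 5.032 \cdot 10^{-5}$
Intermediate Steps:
$\frac{1}{q + M} = \frac{1}{38908 - 19035} = \frac{1}{19873}$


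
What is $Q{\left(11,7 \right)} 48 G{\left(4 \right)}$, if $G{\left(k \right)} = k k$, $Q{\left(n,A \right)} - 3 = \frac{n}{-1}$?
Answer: $-6144$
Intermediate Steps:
$Q{\left(n,A \right)} = 3 - n$ ($Q{\left(n,A \right)} = 3 + \frac{n}{-1} = 3 + n \left(-1\right) = 3 - n$)
$G{\left(k \right)} = k^{2}$
$Q{\left(11,7 \right)} 48 G{\left(4 \right)} = \left(3 - 11\right) 48 \cdot 4^{2} = \left(3 - 11\right) 48 \cdot 16 = \left(-8\right) 48 \cdot 16 = \left(-384\right) 16 = -6144$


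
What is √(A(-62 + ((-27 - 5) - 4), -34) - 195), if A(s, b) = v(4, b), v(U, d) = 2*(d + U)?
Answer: I*√255 ≈ 15.969*I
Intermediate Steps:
v(U, d) = 2*U + 2*d (v(U, d) = 2*(U + d) = 2*U + 2*d)
A(s, b) = 8 + 2*b (A(s, b) = 2*4 + 2*b = 8 + 2*b)
√(A(-62 + ((-27 - 5) - 4), -34) - 195) = √((8 + 2*(-34)) - 195) = √((8 - 68) - 195) = √(-60 - 195) = √(-255) = I*√255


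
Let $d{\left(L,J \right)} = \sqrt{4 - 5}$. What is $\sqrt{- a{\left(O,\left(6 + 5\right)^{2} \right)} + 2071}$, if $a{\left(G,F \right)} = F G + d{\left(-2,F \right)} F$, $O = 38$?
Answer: $\sqrt{-2527 - 121 i} \approx 1.2032 - 50.284 i$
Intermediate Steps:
$d{\left(L,J \right)} = i$ ($d{\left(L,J \right)} = \sqrt{-1} = i$)
$a{\left(G,F \right)} = i F + F G$ ($a{\left(G,F \right)} = F G + i F = i F + F G$)
$\sqrt{- a{\left(O,\left(6 + 5\right)^{2} \right)} + 2071} = \sqrt{- \left(6 + 5\right)^{2} \left(i + 38\right) + 2071} = \sqrt{- 11^{2} \left(38 + i\right) + 2071} = \sqrt{- 121 \left(38 + i\right) + 2071} = \sqrt{- (4598 + 121 i) + 2071} = \sqrt{\left(-4598 - 121 i\right) + 2071} = \sqrt{-2527 - 121 i}$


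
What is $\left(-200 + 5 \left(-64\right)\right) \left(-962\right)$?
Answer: $500240$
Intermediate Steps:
$\left(-200 + 5 \left(-64\right)\right) \left(-962\right) = \left(-200 - 320\right) \left(-962\right) = \left(-520\right) \left(-962\right) = 500240$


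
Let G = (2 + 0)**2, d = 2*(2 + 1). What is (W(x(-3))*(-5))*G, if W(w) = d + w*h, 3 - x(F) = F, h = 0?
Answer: -120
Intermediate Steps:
x(F) = 3 - F
d = 6 (d = 2*3 = 6)
W(w) = 6 (W(w) = 6 + w*0 = 6 + 0 = 6)
G = 4 (G = 2**2 = 4)
(W(x(-3))*(-5))*G = (6*(-5))*4 = -30*4 = -120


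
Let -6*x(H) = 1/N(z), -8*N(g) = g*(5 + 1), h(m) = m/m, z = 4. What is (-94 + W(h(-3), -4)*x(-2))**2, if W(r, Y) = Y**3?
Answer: 770884/81 ≈ 9517.1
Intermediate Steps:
h(m) = 1
N(g) = -3*g/4 (N(g) = -g*(5 + 1)/8 = -g*6/8 = -3*g/4)
x(H) = 1/18 (x(H) = -1/(6*((-3/4*4))) = -1/6/(-3) = -1/6*(-1/3) = 1/18)
(-94 + W(h(-3), -4)*x(-2))**2 = (-94 + (-4)**3*(1/18))**2 = (-94 - 64*1/18)**2 = (-94 - 32/9)**2 = (-878/9)**2 = 770884/81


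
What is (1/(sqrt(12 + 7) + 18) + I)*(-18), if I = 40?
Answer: -219924/305 + 18*sqrt(19)/305 ≈ -720.80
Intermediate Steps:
(1/(sqrt(12 + 7) + 18) + I)*(-18) = (1/(sqrt(12 + 7) + 18) + 40)*(-18) = (1/(sqrt(19) + 18) + 40)*(-18) = (1/(18 + sqrt(19)) + 40)*(-18) = (40 + 1/(18 + sqrt(19)))*(-18) = -720 - 18/(18 + sqrt(19))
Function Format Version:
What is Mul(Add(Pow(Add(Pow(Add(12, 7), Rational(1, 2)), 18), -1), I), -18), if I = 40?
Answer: Add(Rational(-219924, 305), Mul(Rational(18, 305), Pow(19, Rational(1, 2)))) ≈ -720.80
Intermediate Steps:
Mul(Add(Pow(Add(Pow(Add(12, 7), Rational(1, 2)), 18), -1), I), -18) = Mul(Add(Pow(Add(Pow(Add(12, 7), Rational(1, 2)), 18), -1), 40), -18) = Mul(Add(Pow(Add(Pow(19, Rational(1, 2)), 18), -1), 40), -18) = Mul(Add(Pow(Add(18, Pow(19, Rational(1, 2))), -1), 40), -18) = Mul(Add(40, Pow(Add(18, Pow(19, Rational(1, 2))), -1)), -18) = Add(-720, Mul(-18, Pow(Add(18, Pow(19, Rational(1, 2))), -1)))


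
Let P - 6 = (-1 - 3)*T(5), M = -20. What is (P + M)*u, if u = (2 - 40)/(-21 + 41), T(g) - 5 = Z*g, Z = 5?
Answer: 1273/5 ≈ 254.60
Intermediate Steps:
T(g) = 5 + 5*g
u = -19/10 (u = -38/20 = -38*1/20 = -19/10 ≈ -1.9000)
P = -114 (P = 6 + (-1 - 3)*(5 + 5*5) = 6 - 4*(5 + 25) = 6 - 4*30 = 6 - 120 = -114)
(P + M)*u = (-114 - 20)*(-19/10) = -134*(-19/10) = 1273/5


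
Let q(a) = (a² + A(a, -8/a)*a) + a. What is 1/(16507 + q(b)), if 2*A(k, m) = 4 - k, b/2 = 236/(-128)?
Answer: 512/8449401 ≈ 6.0596e-5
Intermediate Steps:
b = -59/16 (b = 2*(236/(-128)) = 2*(236*(-1/128)) = 2*(-59/32) = -59/16 ≈ -3.6875)
A(k, m) = 2 - k/2 (A(k, m) = (4 - k)/2 = 2 - k/2)
q(a) = a + a² + a*(2 - a/2) (q(a) = (a² + (2 - a/2)*a) + a = (a² + a*(2 - a/2)) + a = a + a² + a*(2 - a/2))
1/(16507 + q(b)) = 1/(16507 + (½)*(-59/16)*(6 - 59/16)) = 1/(16507 + (½)*(-59/16)*(37/16)) = 1/(16507 - 2183/512) = 1/(8449401/512) = 512/8449401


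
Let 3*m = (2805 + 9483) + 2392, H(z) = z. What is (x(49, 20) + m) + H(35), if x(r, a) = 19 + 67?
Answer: 15043/3 ≈ 5014.3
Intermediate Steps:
x(r, a) = 86
m = 14680/3 (m = ((2805 + 9483) + 2392)/3 = (12288 + 2392)/3 = (⅓)*14680 = 14680/3 ≈ 4893.3)
(x(49, 20) + m) + H(35) = (86 + 14680/3) + 35 = 14938/3 + 35 = 15043/3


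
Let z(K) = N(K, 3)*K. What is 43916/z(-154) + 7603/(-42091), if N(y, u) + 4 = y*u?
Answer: 46530238/107879233 ≈ 0.43132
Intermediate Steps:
N(y, u) = -4 + u*y (N(y, u) = -4 + y*u = -4 + u*y)
z(K) = K*(-4 + 3*K) (z(K) = (-4 + 3*K)*K = K*(-4 + 3*K))
43916/z(-154) + 7603/(-42091) = 43916/((-154*(-4 + 3*(-154)))) + 7603/(-42091) = 43916/((-154*(-4 - 462))) + 7603*(-1/42091) = 43916/((-154*(-466))) - 7603/42091 = 43916/71764 - 7603/42091 = 43916*(1/71764) - 7603/42091 = 10979/17941 - 7603/42091 = 46530238/107879233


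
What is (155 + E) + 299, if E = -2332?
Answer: -1878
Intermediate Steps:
(155 + E) + 299 = (155 - 2332) + 299 = -2177 + 299 = -1878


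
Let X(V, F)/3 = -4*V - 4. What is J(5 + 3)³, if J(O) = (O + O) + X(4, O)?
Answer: -85184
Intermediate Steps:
X(V, F) = -12 - 12*V (X(V, F) = 3*(-4*V - 4) = 3*(-4 - 4*V) = -12 - 12*V)
J(O) = -60 + 2*O (J(O) = (O + O) + (-12 - 12*4) = 2*O + (-12 - 48) = 2*O - 60 = -60 + 2*O)
J(5 + 3)³ = (-60 + 2*(5 + 3))³ = (-60 + 2*8)³ = (-60 + 16)³ = (-44)³ = -85184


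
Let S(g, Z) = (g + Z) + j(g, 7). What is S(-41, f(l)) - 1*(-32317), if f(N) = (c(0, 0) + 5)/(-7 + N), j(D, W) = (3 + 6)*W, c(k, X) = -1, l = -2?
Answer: 291047/9 ≈ 32339.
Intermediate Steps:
j(D, W) = 9*W
f(N) = 4/(-7 + N) (f(N) = (-1 + 5)/(-7 + N) = 4/(-7 + N))
S(g, Z) = 63 + Z + g (S(g, Z) = (g + Z) + 9*7 = (Z + g) + 63 = 63 + Z + g)
S(-41, f(l)) - 1*(-32317) = (63 + 4/(-7 - 2) - 41) - 1*(-32317) = (63 + 4/(-9) - 41) + 32317 = (63 + 4*(-⅑) - 41) + 32317 = (63 - 4/9 - 41) + 32317 = 194/9 + 32317 = 291047/9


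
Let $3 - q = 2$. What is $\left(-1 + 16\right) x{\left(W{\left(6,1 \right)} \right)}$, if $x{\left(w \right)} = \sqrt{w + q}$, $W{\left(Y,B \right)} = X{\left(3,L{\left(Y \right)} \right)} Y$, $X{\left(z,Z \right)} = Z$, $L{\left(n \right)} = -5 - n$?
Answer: $15 i \sqrt{65} \approx 120.93 i$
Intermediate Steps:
$q = 1$ ($q = 3 - 2 = 1$)
$W{\left(Y,B \right)} = Y \left(-5 - Y\right)$ ($W{\left(Y,B \right)} = \left(-5 - Y\right) Y = Y \left(-5 - Y\right)$)
$x{\left(w \right)} = \sqrt{1 + w}$ ($x{\left(w \right)} = \sqrt{w + 1} = \sqrt{1 + w}$)
$\left(-1 + 16\right) x{\left(W{\left(6,1 \right)} \right)} = \left(-1 + 16\right) \sqrt{1 - 6 \left(5 + 6\right)} = 15 \sqrt{1 - 6 \cdot 11} = 15 \sqrt{1 - 66} = 15 \sqrt{-65} = 15 i \sqrt{65}$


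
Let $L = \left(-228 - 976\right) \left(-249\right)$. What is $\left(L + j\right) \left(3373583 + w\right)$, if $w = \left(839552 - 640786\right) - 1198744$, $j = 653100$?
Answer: $2261798710080$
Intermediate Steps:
$w = -999978$ ($w = 198766 - 1198744 = -999978$)
$L = 299796$ ($L = \left(-1204\right) \left(-249\right) = 299796$)
$\left(L + j\right) \left(3373583 + w\right) = \left(299796 + 653100\right) \left(3373583 - 999978\right) = 952896 \cdot 2373605 = 2261798710080$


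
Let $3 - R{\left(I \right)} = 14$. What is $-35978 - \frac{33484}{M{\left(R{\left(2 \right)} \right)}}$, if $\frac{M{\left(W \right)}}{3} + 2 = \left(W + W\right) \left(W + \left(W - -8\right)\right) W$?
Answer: $- \frac{182931388}{5085} \approx -35975.0$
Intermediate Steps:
$R{\left(I \right)} = -11$ ($R{\left(I \right)} = 3 - 14 = -11$)
$M{\left(W \right)} = -6 + 6 W^{2} \left(8 + 2 W\right)$ ($M{\left(W \right)} = -6 + 3 \left(W + W\right) \left(W + \left(W - -8\right)\right) W = -6 + 3 \cdot 2 W \left(W + \left(W + 8\right)\right) W = -6 + 3 \cdot 2 W \left(W + \left(8 + W\right)\right) W = -6 + 3 \cdot 2 W \left(8 + 2 W\right) W = -6 + 3 \cdot 2 W^{2} \left(8 + 2 W\right) = -6 + 6 W^{2} \left(8 + 2 W\right)$)
$-35978 - \frac{33484}{M{\left(R{\left(2 \right)} \right)}} = -35978 - \frac{33484}{-6 + 12 \left(-11\right)^{3} + 48 \left(-11\right)^{2}} = -35978 - \frac{33484}{-6 + 12 \left(-1331\right) + 48 \cdot 121} = -35978 - \frac{33484}{-6 - 15972 + 5808} = -35978 - \frac{33484}{-10170} = -35978 - - \frac{16742}{5085} = -35978 + \frac{16742}{5085} = - \frac{182931388}{5085}$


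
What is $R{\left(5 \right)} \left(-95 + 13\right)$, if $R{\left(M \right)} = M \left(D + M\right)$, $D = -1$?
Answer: $-1640$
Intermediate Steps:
$R{\left(M \right)} = M \left(-1 + M\right)$
$R{\left(5 \right)} \left(-95 + 13\right) = 5 \left(-1 + 5\right) \left(-95 + 13\right) = 5 \cdot 4 \left(-82\right) = 20 \left(-82\right) = -1640$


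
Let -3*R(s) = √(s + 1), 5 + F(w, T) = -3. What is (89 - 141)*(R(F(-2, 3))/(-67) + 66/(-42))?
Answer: 572/7 - 52*I*√7/201 ≈ 81.714 - 0.68447*I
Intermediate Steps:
F(w, T) = -8 (F(w, T) = -5 - 3 = -8)
R(s) = -√(1 + s)/3 (R(s) = -√(s + 1)/3 = -√(1 + s)/3)
(89 - 141)*(R(F(-2, 3))/(-67) + 66/(-42)) = (89 - 141)*(-√(1 - 8)/3/(-67) + 66/(-42)) = -52*(-I*√7/3*(-1/67) + 66*(-1/42)) = -52*(-I*√7/3*(-1/67) - 11/7) = -52*(I*√7/201 - 11/7) = -52*(-11/7 + I*√7/201) = 572/7 - 52*I*√7/201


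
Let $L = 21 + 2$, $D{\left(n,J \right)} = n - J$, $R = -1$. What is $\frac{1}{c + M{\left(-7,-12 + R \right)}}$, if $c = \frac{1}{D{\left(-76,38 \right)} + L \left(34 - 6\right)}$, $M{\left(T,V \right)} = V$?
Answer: $- \frac{530}{6889} \approx -0.076934$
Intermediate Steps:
$L = 23$
$c = \frac{1}{530}$ ($c = \frac{1}{\left(-76 - 38\right) + 23 \left(34 - 6\right)} = \frac{1}{\left(-76 - 38\right) + 23 \cdot 28} = \frac{1}{-114 + 644} = \frac{1}{530} \approx 0.0018868$)
$\frac{1}{c + M{\left(-7,-12 + R \right)}} = \frac{1}{\frac{1}{530} - 13} = \frac{1}{- \frac{6889}{530}} = - \frac{530}{6889}$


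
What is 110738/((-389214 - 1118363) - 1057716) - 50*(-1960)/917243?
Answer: 149825058666/2352997047199 ≈ 0.063674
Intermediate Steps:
110738/((-389214 - 1118363) - 1057716) - 50*(-1960)/917243 = 110738/(-1507577 - 1057716) + 98000*(1/917243) = 110738/(-2565293) + 98000/917243 = 110738*(-1/2565293) + 98000/917243 = -110738/2565293 + 98000/917243 = 149825058666/2352997047199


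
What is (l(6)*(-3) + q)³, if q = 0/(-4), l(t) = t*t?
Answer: -1259712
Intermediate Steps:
l(t) = t²
q = 0 (q = 0*(-¼) = 0)
(l(6)*(-3) + q)³ = (6²*(-3) + 0)³ = (36*(-3) + 0)³ = (-108 + 0)³ = (-108)³ = -1259712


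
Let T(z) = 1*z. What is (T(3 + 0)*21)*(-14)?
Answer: -882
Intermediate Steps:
T(z) = z
(T(3 + 0)*21)*(-14) = ((3 + 0)*21)*(-14) = (3*21)*(-14) = 63*(-14) = -882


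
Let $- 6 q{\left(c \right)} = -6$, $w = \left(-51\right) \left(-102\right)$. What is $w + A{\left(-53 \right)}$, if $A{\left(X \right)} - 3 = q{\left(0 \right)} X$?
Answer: $5152$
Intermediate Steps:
$w = 5202$
$q{\left(c \right)} = 1$ ($q{\left(c \right)} = \left(- \frac{1}{6}\right) \left(-6\right) = 1$)
$A{\left(X \right)} = 3 + X$ ($A{\left(X \right)} = 3 + 1 X = 3 + X$)
$w + A{\left(-53 \right)} = 5202 + \left(3 - 53\right) = 5202 - 50 = 5152$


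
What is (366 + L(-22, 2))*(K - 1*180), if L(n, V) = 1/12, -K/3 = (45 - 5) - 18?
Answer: -180113/2 ≈ -90057.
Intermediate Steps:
K = -66 (K = -3*((45 - 5) - 18) = -3*(40 - 18) = -3*22 = -66)
L(n, V) = 1/12
(366 + L(-22, 2))*(K - 1*180) = (366 + 1/12)*(-66 - 1*180) = 4393*(-66 - 180)/12 = (4393/12)*(-246) = -180113/2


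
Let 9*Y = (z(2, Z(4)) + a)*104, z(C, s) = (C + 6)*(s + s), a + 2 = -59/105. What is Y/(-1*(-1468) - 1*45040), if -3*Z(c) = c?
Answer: 65234/10293885 ≈ 0.0063372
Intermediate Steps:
a = -269/105 (a = -2 - 59/105 = -269/105 ≈ -2.5619)
Z(c) = -c/3
z(C, s) = 2*s*(6 + C) (z(C, s) = (6 + C)*(2*s) = 2*s*(6 + C))
Y = -260936/945 (Y = ((2*(-1/3*4)*(6 + 2) - 269/105)*104)/9 = ((2*(-4/3)*8 - 269/105)*104)/9 = ((-64/3 - 269/105)*104)/9 = (-2509/105*104)/9 = (1/9)*(-260936/105) = -260936/945 ≈ -276.12)
Y/(-1*(-1468) - 1*45040) = -260936/(945*(-1*(-1468) - 1*45040)) = -260936/(945*(1468 - 45040)) = -260936/945/(-43572) = -260936/945*(-1/43572) = 65234/10293885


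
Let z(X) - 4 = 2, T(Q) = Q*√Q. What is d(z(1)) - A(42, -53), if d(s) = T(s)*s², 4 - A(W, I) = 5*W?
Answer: 206 + 216*√6 ≈ 735.09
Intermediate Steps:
A(W, I) = 4 - 5*W
T(Q) = Q^(3/2)
z(X) = 6 (z(X) = 4 + 2 = 6)
d(s) = s^(7/2) (d(s) = s^(3/2)*s² = s^(7/2))
d(z(1)) - A(42, -53) = 6^(7/2) - (4 - 5*42) = 216*√6 - (4 - 210) = 216*√6 - 1*(-206) = 216*√6 + 206 = 206 + 216*√6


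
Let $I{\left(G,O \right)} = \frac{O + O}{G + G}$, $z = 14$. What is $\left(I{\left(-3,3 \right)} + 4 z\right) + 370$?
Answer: $425$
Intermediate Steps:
$I{\left(G,O \right)} = \frac{O}{G}$ ($I{\left(G,O \right)} = \frac{2 O}{2 G} = 2 O \frac{1}{2 G} = \frac{O}{G}$)
$\left(I{\left(-3,3 \right)} + 4 z\right) + 370 = \left(\frac{3}{-3} + 4 \cdot 14\right) + 370 = \left(3 \left(- \frac{1}{3}\right) + 56\right) + 370 = \left(-1 + 56\right) + 370 = 55 + 370 = 425$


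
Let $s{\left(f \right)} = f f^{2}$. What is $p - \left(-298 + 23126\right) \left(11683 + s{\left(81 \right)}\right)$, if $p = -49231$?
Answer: $-12398483903$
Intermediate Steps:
$s{\left(f \right)} = f^{3}$
$p - \left(-298 + 23126\right) \left(11683 + s{\left(81 \right)}\right) = -49231 - \left(-298 + 23126\right) \left(11683 + 81^{3}\right) = -49231 - 22828 \left(11683 + 531441\right) = -49231 - 22828 \cdot 543124 = -49231 - 12398434672 = -12398483903$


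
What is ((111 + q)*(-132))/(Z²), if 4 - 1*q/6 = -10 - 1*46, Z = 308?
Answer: -1413/2156 ≈ -0.65538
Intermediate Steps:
q = 360 (q = 24 - 6*(-10 - 1*46) = 24 - 6*(-10 - 46) = 24 - 6*(-56) = 24 + 336 = 360)
((111 + q)*(-132))/(Z²) = ((111 + 360)*(-132))/(308²) = (471*(-132))/94864 = -62172*1/94864 = -1413/2156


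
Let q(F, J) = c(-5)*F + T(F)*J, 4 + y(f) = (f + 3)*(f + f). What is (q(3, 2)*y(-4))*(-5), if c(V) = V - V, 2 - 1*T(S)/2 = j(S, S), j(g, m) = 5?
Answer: 240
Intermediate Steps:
T(S) = -6 (T(S) = 4 - 2*5 = 4 - 10 = -6)
c(V) = 0
y(f) = -4 + 2*f*(3 + f) (y(f) = -4 + (f + 3)*(f + f) = -4 + (3 + f)*(2*f) = -4 + 2*f*(3 + f))
q(F, J) = -6*J (q(F, J) = 0*F - 6*J = 0 - 6*J = -6*J)
(q(3, 2)*y(-4))*(-5) = ((-6*2)*(-4 + 2*(-4)² + 6*(-4)))*(-5) = -12*(-4 + 2*16 - 24)*(-5) = -12*(-4 + 32 - 24)*(-5) = -12*4*(-5) = -48*(-5) = 240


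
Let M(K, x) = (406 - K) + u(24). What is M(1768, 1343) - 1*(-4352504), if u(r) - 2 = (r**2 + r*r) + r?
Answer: 4352320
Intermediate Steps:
u(r) = 2 + r + 2*r**2 (u(r) = 2 + ((r**2 + r*r) + r) = 2 + ((r**2 + r**2) + r) = 2 + (2*r**2 + r) = 2 + (r + 2*r**2) = 2 + r + 2*r**2)
M(K, x) = 1584 - K (M(K, x) = (406 - K) + (2 + 24 + 2*24**2) = (406 - K) + (2 + 24 + 2*576) = (406 - K) + (2 + 24 + 1152) = (406 - K) + 1178 = 1584 - K)
M(1768, 1343) - 1*(-4352504) = (1584 - 1*1768) - 1*(-4352504) = (1584 - 1768) + 4352504 = -184 + 4352504 = 4352320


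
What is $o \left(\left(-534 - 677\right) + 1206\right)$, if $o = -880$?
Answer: $4400$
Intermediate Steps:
$o \left(\left(-534 - 677\right) + 1206\right) = - 880 \left(\left(-534 - 677\right) + 1206\right) = - 880 \left(-1211 + 1206\right) = \left(-880\right) \left(-5\right) = 4400$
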